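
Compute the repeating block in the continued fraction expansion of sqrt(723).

Write x_i = (sqrt(723) + m_i)/d_i with (m_0, d_0) = (0, 1). a_0 = floor(sqrt(723)) = 26, since 26^2 = 676 <= 723 < 729 = 27^2.
Iterate m_{i+1} = d_i*a_i - m_i, d_{i+1} = (723 - m_{i+1}^2)/d_i, a_{i+1} = floor((a_0 + m_{i+1})/d_{i+1}):
  m_1 = 1*26 - 0 = 26, d_1 = (723 - 26^2)/1 = 47/1 = 47, a_1 = floor((26 + 26)/47) = 1.
  m_2 = 47*1 - 26 = 21, d_2 = (723 - 21^2)/47 = 282/47 = 6, a_2 = floor((26 + 21)/6) = 7.
  m_3 = 6*7 - 21 = 21, d_3 = (723 - 21^2)/6 = 282/6 = 47, a_3 = floor((26 + 21)/47) = 1.
  m_4 = 47*1 - 21 = 26, d_4 = (723 - 26^2)/47 = 47/47 = 1, a_4 = floor((26 + 26)/1) = 52.
  m_5 = 1*52 - 26 = 26, d_5 = (723 - 26^2)/1 = 47/1 = 47: (m_5, d_5) = (m_1, d_1) = (26, 47), so from here the quotients repeat a_1, ..., a_4; the period length is 4.
Hence the expansion of sqrt(723) is a_0 = 26 followed by the repeating block 1, 7, 1, 52 (period 4).

[26; (1, 7, 1, 52)]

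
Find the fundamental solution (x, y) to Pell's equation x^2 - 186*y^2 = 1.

(x, y) = (7501, 550)

First expand sqrt(186) as a continued fraction. With x_i = (sqrt(186) + m_i)/d_i and (m_0, d_0) = (0, 1): a_0 = floor(sqrt(186)) = 13, since 13^2 = 169 <= 186 < 196 = 14^2.
Iterate m_{i+1} = d_i*a_i - m_i, d_{i+1} = (186 - m_{i+1}^2)/d_i, a_{i+1} = floor((a_0 + m_{i+1})/d_{i+1}):
  m_1 = 1*13 - 0 = 13, d_1 = (186 - 13^2)/1 = 17/1 = 17, a_1 = floor((13 + 13)/17) = 1.
  m_2 = 17*1 - 13 = 4, d_2 = (186 - 4^2)/17 = 170/17 = 10, a_2 = floor((13 + 4)/10) = 1.
  m_3 = 10*1 - 4 = 6, d_3 = (186 - 6^2)/10 = 150/10 = 15, a_3 = floor((13 + 6)/15) = 1.
  m_4 = 15*1 - 6 = 9, d_4 = (186 - 9^2)/15 = 105/15 = 7, a_4 = floor((13 + 9)/7) = 3.
  m_5 = 7*3 - 9 = 12, d_5 = (186 - 12^2)/7 = 42/7 = 6, a_5 = floor((13 + 12)/6) = 4.
  m_6 = 6*4 - 12 = 12, d_6 = (186 - 12^2)/6 = 42/6 = 7, a_6 = floor((13 + 12)/7) = 3.
  m_7 = 7*3 - 12 = 9, d_7 = (186 - 9^2)/7 = 105/7 = 15, a_7 = floor((13 + 9)/15) = 1.
  m_8 = 15*1 - 9 = 6, d_8 = (186 - 6^2)/15 = 150/15 = 10, a_8 = floor((13 + 6)/10) = 1.
  m_9 = 10*1 - 6 = 4, d_9 = (186 - 4^2)/10 = 170/10 = 17, a_9 = floor((13 + 4)/17) = 1.
  m_10 = 17*1 - 4 = 13, d_10 = (186 - 13^2)/17 = 17/17 = 1, a_10 = floor((13 + 13)/1) = 26.
  m_11 = 1*26 - 13 = 13, d_11 = (186 - 13^2)/1 = 17/1 = 17: (m_11, d_11) = (m_1, d_1) = (13, 17), so from here the quotients repeat a_1, ..., a_10; the period length is 10.
So sqrt(186) = [13; (1, 1, 1, 3, 4, 3, 1, 1, 1, 26)] with period length k = 10.
k is even, so the fundamental solution of x^2 - 186y^2 = 1 is (p_{k-1}, q_{k-1}) = (p_9, q_9); compute convergents through index 9.
Convergents (p_i = a_i*p_{i-1} + p_{i-2}, q_i = a_i*q_{i-1} + q_{i-2} with p_{-2}=0, p_{-1}=1, q_{-2}=1, q_{-1}=0):
  i=0: a_0=13, p_0 = 13*1 + 0 = 13, q_0 = 13*0 + 1 = 1.
  i=1: a_1=1, p_1 = 1*13 + 1 = 14, q_1 = 1*1 + 0 = 1.
  i=2: a_2=1, p_2 = 1*14 + 13 = 27, q_2 = 1*1 + 1 = 2.
  i=3: a_3=1, p_3 = 1*27 + 14 = 41, q_3 = 1*2 + 1 = 3.
  i=4: a_4=3, p_4 = 3*41 + 27 = 150, q_4 = 3*3 + 2 = 11.
  i=5: a_5=4, p_5 = 4*150 + 41 = 641, q_5 = 4*11 + 3 = 47.
  i=6: a_6=3, p_6 = 3*641 + 150 = 2073, q_6 = 3*47 + 11 = 152.
  i=7: a_7=1, p_7 = 1*2073 + 641 = 2714, q_7 = 1*152 + 47 = 199.
  i=8: a_8=1, p_8 = 1*2714 + 2073 = 4787, q_8 = 1*199 + 152 = 351.
  i=9: a_9=1, p_9 = 1*4787 + 2714 = 7501, q_9 = 1*351 + 199 = 550.
Check: 7501^2 - 186*550^2 = 56265001 - 56265000 = 1, so (x, y) = (7501, 550) solves the equation, and by the theorem it is the least positive solution.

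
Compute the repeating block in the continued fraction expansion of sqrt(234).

Write x_i = (sqrt(234) + m_i)/d_i with (m_0, d_0) = (0, 1). a_0 = floor(sqrt(234)) = 15, since 15^2 = 225 <= 234 < 256 = 16^2.
Iterate m_{i+1} = d_i*a_i - m_i, d_{i+1} = (234 - m_{i+1}^2)/d_i, a_{i+1} = floor((a_0 + m_{i+1})/d_{i+1}):
  m_1 = 1*15 - 0 = 15, d_1 = (234 - 15^2)/1 = 9/1 = 9, a_1 = floor((15 + 15)/9) = 3.
  m_2 = 9*3 - 15 = 12, d_2 = (234 - 12^2)/9 = 90/9 = 10, a_2 = floor((15 + 12)/10) = 2.
  m_3 = 10*2 - 12 = 8, d_3 = (234 - 8^2)/10 = 170/10 = 17, a_3 = floor((15 + 8)/17) = 1.
  m_4 = 17*1 - 8 = 9, d_4 = (234 - 9^2)/17 = 153/17 = 9, a_4 = floor((15 + 9)/9) = 2.
  m_5 = 9*2 - 9 = 9, d_5 = (234 - 9^2)/9 = 153/9 = 17, a_5 = floor((15 + 9)/17) = 1.
  m_6 = 17*1 - 9 = 8, d_6 = (234 - 8^2)/17 = 170/17 = 10, a_6 = floor((15 + 8)/10) = 2.
  m_7 = 10*2 - 8 = 12, d_7 = (234 - 12^2)/10 = 90/10 = 9, a_7 = floor((15 + 12)/9) = 3.
  m_8 = 9*3 - 12 = 15, d_8 = (234 - 15^2)/9 = 9/9 = 1, a_8 = floor((15 + 15)/1) = 30.
  m_9 = 1*30 - 15 = 15, d_9 = (234 - 15^2)/1 = 9/1 = 9: (m_9, d_9) = (m_1, d_1) = (15, 9), so from here the quotients repeat a_1, ..., a_8; the period length is 8.
Hence the expansion of sqrt(234) is a_0 = 15 followed by the repeating block 3, 2, 1, 2, 1, 2, 3, 30 (period 8).

[15; (3, 2, 1, 2, 1, 2, 3, 30)]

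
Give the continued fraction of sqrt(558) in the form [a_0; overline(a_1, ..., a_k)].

Write x_i = (sqrt(558) + m_i)/d_i with (m_0, d_0) = (0, 1). a_0 = floor(sqrt(558)) = 23, since 23^2 = 529 <= 558 < 576 = 24^2.
Iterate m_{i+1} = d_i*a_i - m_i, d_{i+1} = (558 - m_{i+1}^2)/d_i, a_{i+1} = floor((a_0 + m_{i+1})/d_{i+1}):
  m_1 = 1*23 - 0 = 23, d_1 = (558 - 23^2)/1 = 29/1 = 29, a_1 = floor((23 + 23)/29) = 1.
  m_2 = 29*1 - 23 = 6, d_2 = (558 - 6^2)/29 = 522/29 = 18, a_2 = floor((23 + 6)/18) = 1.
  m_3 = 18*1 - 6 = 12, d_3 = (558 - 12^2)/18 = 414/18 = 23, a_3 = floor((23 + 12)/23) = 1.
  m_4 = 23*1 - 12 = 11, d_4 = (558 - 11^2)/23 = 437/23 = 19, a_4 = floor((23 + 11)/19) = 1.
  m_5 = 19*1 - 11 = 8, d_5 = (558 - 8^2)/19 = 494/19 = 26, a_5 = floor((23 + 8)/26) = 1.
  m_6 = 26*1 - 8 = 18, d_6 = (558 - 18^2)/26 = 234/26 = 9, a_6 = floor((23 + 18)/9) = 4.
  m_7 = 9*4 - 18 = 18, d_7 = (558 - 18^2)/9 = 234/9 = 26, a_7 = floor((23 + 18)/26) = 1.
  m_8 = 26*1 - 18 = 8, d_8 = (558 - 8^2)/26 = 494/26 = 19, a_8 = floor((23 + 8)/19) = 1.
  m_9 = 19*1 - 8 = 11, d_9 = (558 - 11^2)/19 = 437/19 = 23, a_9 = floor((23 + 11)/23) = 1.
  m_10 = 23*1 - 11 = 12, d_10 = (558 - 12^2)/23 = 414/23 = 18, a_10 = floor((23 + 12)/18) = 1.
  m_11 = 18*1 - 12 = 6, d_11 = (558 - 6^2)/18 = 522/18 = 29, a_11 = floor((23 + 6)/29) = 1.
  m_12 = 29*1 - 6 = 23, d_12 = (558 - 23^2)/29 = 29/29 = 1, a_12 = floor((23 + 23)/1) = 46.
  m_13 = 1*46 - 23 = 23, d_13 = (558 - 23^2)/1 = 29/1 = 29: (m_13, d_13) = (m_1, d_1) = (23, 29), so from here the quotients repeat a_1, ..., a_12; the period length is 12.
Hence the expansion of sqrt(558) is a_0 = 23 followed by the repeating block 1, 1, 1, 1, 1, 4, 1, 1, 1, 1, 1, 46 (period 12).

[23; overline(1, 1, 1, 1, 1, 4, 1, 1, 1, 1, 1, 46)]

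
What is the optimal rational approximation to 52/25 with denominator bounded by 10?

Expand x = 52/25 as a continued fraction with the Euclidean algorithm:
  52 = 2*25 + 2, so a_0 = 2.
  25 = 12*2 + 1, so a_1 = 12.
  2 = 2*1 + 0, so a_2 = 2.
so x = [2; 12, 2].
Convergents (p_i = a_i*p_{i-1} + p_{i-2}, q_i = a_i*q_{i-1} + q_{i-2} with p_{-2}=0, p_{-1}=1, q_{-2}=1, q_{-1}=0), until the denominator exceeds 10:
  i=0: a_0=2, p_0 = 2*1 + 0 = 2, q_0 = 2*0 + 1 = 1.
  i=1: a_1=12, p_1 = 12*2 + 1 = 25, q_1 = 12*1 + 0 = 12.
q_1 = 12 > 10, so the last convergent with denominator <= 10 is p_0/q_0 = 2/1.
The closest fraction with denominator <= 10 is either p_0/q_0 or the intermediate fraction (k*p_0 + p_{-1})/(k*q_0 + q_{-1}) with the largest k >= 1 whose denominator stays <= 10; these approach x as k grows, and every other convergent or intermediate fraction in range is farther away.
Largest k: floor((10 - q_{-1})/q_0) = floor((10 - 0)/1) = 10 (using the seeds p_{-1} = 1, q_{-1} = 0).
That gives (10*2 + 1)/(10*1 + 0) = 21/10.
Compare the errors: |x - 2/1| = |52*1 - 2*25|/(25*1) = 2/25, and |x - 21/10| = |52*10 - 21*25|/(25*10) = 5/250.
Cross-multiplying, 5*25 = 125 < 500 = 2*250, so 5/250 is smaller: the intermediate fraction 21/10 is closer to x than 2/1.

21/10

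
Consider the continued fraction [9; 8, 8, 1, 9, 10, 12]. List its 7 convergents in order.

Using the convergent recurrence p_i = a_i*p_{i-1} + p_{i-2}, q_i = a_i*q_{i-1} + q_{i-2} with p_{-2}=0, p_{-1}=1, q_{-2}=1, q_{-1}=0:
  i=0: a_0=9, p_0 = 9*1 + 0 = 9, q_0 = 9*0 + 1 = 1.
  i=1: a_1=8, p_1 = 8*9 + 1 = 73, q_1 = 8*1 + 0 = 8.
  i=2: a_2=8, p_2 = 8*73 + 9 = 593, q_2 = 8*8 + 1 = 65.
  i=3: a_3=1, p_3 = 1*593 + 73 = 666, q_3 = 1*65 + 8 = 73.
  i=4: a_4=9, p_4 = 9*666 + 593 = 6587, q_4 = 9*73 + 65 = 722.
  i=5: a_5=10, p_5 = 10*6587 + 666 = 66536, q_5 = 10*722 + 73 = 7293.
  i=6: a_6=12, p_6 = 12*66536 + 6587 = 805019, q_6 = 12*7293 + 722 = 88238.

9/1, 73/8, 593/65, 666/73, 6587/722, 66536/7293, 805019/88238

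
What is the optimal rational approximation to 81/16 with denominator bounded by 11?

56/11

Expand x = 81/16 as a continued fraction with the Euclidean algorithm:
  81 = 5*16 + 1, so a_0 = 5.
  16 = 16*1 + 0, so a_1 = 16.
so x = [5; 16].
Convergents (p_i = a_i*p_{i-1} + p_{i-2}, q_i = a_i*q_{i-1} + q_{i-2} with p_{-2}=0, p_{-1}=1, q_{-2}=1, q_{-1}=0), until the denominator exceeds 11:
  i=0: a_0=5, p_0 = 5*1 + 0 = 5, q_0 = 5*0 + 1 = 1.
  i=1: a_1=16, p_1 = 16*5 + 1 = 81, q_1 = 16*1 + 0 = 16.
q_1 = 16 > 11, so the last convergent with denominator <= 11 is p_0/q_0 = 5/1.
The closest fraction with denominator <= 11 is either p_0/q_0 or the intermediate fraction (k*p_0 + p_{-1})/(k*q_0 + q_{-1}) with the largest k >= 1 whose denominator stays <= 11; these approach x as k grows, and every other convergent or intermediate fraction in range is farther away.
Largest k: floor((11 - q_{-1})/q_0) = floor((11 - 0)/1) = 11 (using the seeds p_{-1} = 1, q_{-1} = 0).
That gives (11*5 + 1)/(11*1 + 0) = 56/11.
Compare the errors: |x - 5/1| = |81*1 - 5*16|/(16*1) = 1/16, and |x - 56/11| = |81*11 - 56*16|/(16*11) = 5/176.
Cross-multiplying, 5*16 = 80 < 176 = 1*176, so 5/176 is smaller: the intermediate fraction 56/11 is closer to x than 5/1.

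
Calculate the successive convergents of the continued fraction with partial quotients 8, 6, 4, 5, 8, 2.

Using the convergent recurrence p_i = a_i*p_{i-1} + p_{i-2}, q_i = a_i*q_{i-1} + q_{i-2} with p_{-2}=0, p_{-1}=1, q_{-2}=1, q_{-1}=0:
  i=0: a_0=8, p_0 = 8*1 + 0 = 8, q_0 = 8*0 + 1 = 1.
  i=1: a_1=6, p_1 = 6*8 + 1 = 49, q_1 = 6*1 + 0 = 6.
  i=2: a_2=4, p_2 = 4*49 + 8 = 204, q_2 = 4*6 + 1 = 25.
  i=3: a_3=5, p_3 = 5*204 + 49 = 1069, q_3 = 5*25 + 6 = 131.
  i=4: a_4=8, p_4 = 8*1069 + 204 = 8756, q_4 = 8*131 + 25 = 1073.
  i=5: a_5=2, p_5 = 2*8756 + 1069 = 18581, q_5 = 2*1073 + 131 = 2277.

8/1, 49/6, 204/25, 1069/131, 8756/1073, 18581/2277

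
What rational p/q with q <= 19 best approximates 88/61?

13/9

Expand x = 88/61 as a continued fraction with the Euclidean algorithm:
  88 = 1*61 + 27, so a_0 = 1.
  61 = 2*27 + 7, so a_1 = 2.
  27 = 3*7 + 6, so a_2 = 3.
  7 = 1*6 + 1, so a_3 = 1.
  6 = 6*1 + 0, so a_4 = 6.
so x = [1; 2, 3, 1, 6].
Convergents (p_i = a_i*p_{i-1} + p_{i-2}, q_i = a_i*q_{i-1} + q_{i-2} with p_{-2}=0, p_{-1}=1, q_{-2}=1, q_{-1}=0), until the denominator exceeds 19:
  i=0: a_0=1, p_0 = 1*1 + 0 = 1, q_0 = 1*0 + 1 = 1.
  i=1: a_1=2, p_1 = 2*1 + 1 = 3, q_1 = 2*1 + 0 = 2.
  i=2: a_2=3, p_2 = 3*3 + 1 = 10, q_2 = 3*2 + 1 = 7.
  i=3: a_3=1, p_3 = 1*10 + 3 = 13, q_3 = 1*7 + 2 = 9.
  i=4: a_4=6, p_4 = 6*13 + 10 = 88, q_4 = 6*9 + 7 = 61.
q_4 = 61 > 19, so the last convergent with denominator <= 19 is p_3/q_3 = 13/9.
The closest fraction with denominator <= 19 is either p_3/q_3 or the intermediate fraction (k*p_3 + p_2)/(k*q_3 + q_2) with the largest k >= 1 whose denominator stays <= 19; these approach x as k grows, and every other convergent or intermediate fraction in range is farther away.
Largest k: floor((19 - q_2)/q_3) = floor((19 - 7)/9) = 1.
That gives (1*13 + 10)/(1*9 + 7) = 23/16.
Compare the errors: |x - 13/9| = |88*9 - 13*61|/(61*9) = 1/549, and |x - 23/16| = |88*16 - 23*61|/(61*16) = 5/976.
Cross-multiplying, 1*976 = 976 < 2745 = 5*549, so 1/549 is smaller: the convergent 13/9 is closer to x than 23/16.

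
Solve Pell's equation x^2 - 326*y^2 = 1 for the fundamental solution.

(x, y) = (325, 18)

First expand sqrt(326) as a continued fraction. With x_i = (sqrt(326) + m_i)/d_i and (m_0, d_0) = (0, 1): a_0 = floor(sqrt(326)) = 18, since 18^2 = 324 <= 326 < 361 = 19^2.
Iterate m_{i+1} = d_i*a_i - m_i, d_{i+1} = (326 - m_{i+1}^2)/d_i, a_{i+1} = floor((a_0 + m_{i+1})/d_{i+1}):
  m_1 = 1*18 - 0 = 18, d_1 = (326 - 18^2)/1 = 2/1 = 2, a_1 = floor((18 + 18)/2) = 18.
  m_2 = 2*18 - 18 = 18, d_2 = (326 - 18^2)/2 = 2/2 = 1, a_2 = floor((18 + 18)/1) = 36.
  m_3 = 1*36 - 18 = 18, d_3 = (326 - 18^2)/1 = 2/1 = 2: (m_3, d_3) = (m_1, d_1) = (18, 2), so from here the quotients repeat a_1, a_2; the period length is 2.
So sqrt(326) = [18; (18, 36)] with period length k = 2.
k is even, so the fundamental solution of x^2 - 326y^2 = 1 is (p_{k-1}, q_{k-1}) = (p_1, q_1); compute convergents through index 1.
Convergents (p_i = a_i*p_{i-1} + p_{i-2}, q_i = a_i*q_{i-1} + q_{i-2} with p_{-2}=0, p_{-1}=1, q_{-2}=1, q_{-1}=0):
  i=0: a_0=18, p_0 = 18*1 + 0 = 18, q_0 = 18*0 + 1 = 1.
  i=1: a_1=18, p_1 = 18*18 + 1 = 325, q_1 = 18*1 + 0 = 18.
Check: 325^2 - 326*18^2 = 105625 - 105624 = 1, so (x, y) = (325, 18) solves the equation, and by the theorem it is the least positive solution.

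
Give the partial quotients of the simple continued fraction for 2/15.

Run the Euclidean algorithm on 2 and 15; the successive quotients are the partial quotients a_0, a_1, ... (each step inverts the fractional part left over by the previous one):
  2 = 0*15 + 2, so a_0 = 0.
  15 = 7*2 + 1, so a_1 = 7.
  2 = 2*1 + 0, so a_2 = 2.
The remainder reaches 0 after 3 divisions, so the expansion has 3 partial quotients, read off in order.

[0; 7, 2]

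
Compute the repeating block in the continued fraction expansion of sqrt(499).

Write x_i = (sqrt(499) + m_i)/d_i with (m_0, d_0) = (0, 1). a_0 = floor(sqrt(499)) = 22, since 22^2 = 484 <= 499 < 529 = 23^2.
Iterate m_{i+1} = d_i*a_i - m_i, d_{i+1} = (499 - m_{i+1}^2)/d_i, a_{i+1} = floor((a_0 + m_{i+1})/d_{i+1}):
  m_1 = 1*22 - 0 = 22, d_1 = (499 - 22^2)/1 = 15/1 = 15, a_1 = floor((22 + 22)/15) = 2.
  m_2 = 15*2 - 22 = 8, d_2 = (499 - 8^2)/15 = 435/15 = 29, a_2 = floor((22 + 8)/29) = 1.
  m_3 = 29*1 - 8 = 21, d_3 = (499 - 21^2)/29 = 58/29 = 2, a_3 = floor((22 + 21)/2) = 21.
  m_4 = 2*21 - 21 = 21, d_4 = (499 - 21^2)/2 = 58/2 = 29, a_4 = floor((22 + 21)/29) = 1.
  m_5 = 29*1 - 21 = 8, d_5 = (499 - 8^2)/29 = 435/29 = 15, a_5 = floor((22 + 8)/15) = 2.
  m_6 = 15*2 - 8 = 22, d_6 = (499 - 22^2)/15 = 15/15 = 1, a_6 = floor((22 + 22)/1) = 44.
  m_7 = 1*44 - 22 = 22, d_7 = (499 - 22^2)/1 = 15/1 = 15: (m_7, d_7) = (m_1, d_1) = (22, 15), so from here the quotients repeat a_1, ..., a_6; the period length is 6.
Hence the expansion of sqrt(499) is a_0 = 22 followed by the repeating block 2, 1, 21, 1, 2, 44 (period 6).

[22; (2, 1, 21, 1, 2, 44)]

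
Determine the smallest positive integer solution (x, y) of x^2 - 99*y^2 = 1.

(x, y) = (10, 1)

First expand sqrt(99) as a continued fraction. With x_i = (sqrt(99) + m_i)/d_i and (m_0, d_0) = (0, 1): a_0 = floor(sqrt(99)) = 9, since 9^2 = 81 <= 99 < 100 = 10^2.
Iterate m_{i+1} = d_i*a_i - m_i, d_{i+1} = (99 - m_{i+1}^2)/d_i, a_{i+1} = floor((a_0 + m_{i+1})/d_{i+1}):
  m_1 = 1*9 - 0 = 9, d_1 = (99 - 9^2)/1 = 18/1 = 18, a_1 = floor((9 + 9)/18) = 1.
  m_2 = 18*1 - 9 = 9, d_2 = (99 - 9^2)/18 = 18/18 = 1, a_2 = floor((9 + 9)/1) = 18.
  m_3 = 1*18 - 9 = 9, d_3 = (99 - 9^2)/1 = 18/1 = 18: (m_3, d_3) = (m_1, d_1) = (9, 18), so from here the quotients repeat a_1, a_2; the period length is 2.
So sqrt(99) = [9; (1, 18)] with period length k = 2.
k is even, so the fundamental solution of x^2 - 99y^2 = 1 is (p_{k-1}, q_{k-1}) = (p_1, q_1); compute convergents through index 1.
Convergents (p_i = a_i*p_{i-1} + p_{i-2}, q_i = a_i*q_{i-1} + q_{i-2} with p_{-2}=0, p_{-1}=1, q_{-2}=1, q_{-1}=0):
  i=0: a_0=9, p_0 = 9*1 + 0 = 9, q_0 = 9*0 + 1 = 1.
  i=1: a_1=1, p_1 = 1*9 + 1 = 10, q_1 = 1*1 + 0 = 1.
Check: 10^2 - 99*1^2 = 100 - 99 = 1, so (x, y) = (10, 1) solves the equation, and by the theorem it is the least positive solution.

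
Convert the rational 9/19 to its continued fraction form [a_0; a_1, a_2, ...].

[0; 2, 9]

Run the Euclidean algorithm on 9 and 19; the successive quotients are the partial quotients a_0, a_1, ... (each step inverts the fractional part left over by the previous one):
  9 = 0*19 + 9, so a_0 = 0.
  19 = 2*9 + 1, so a_1 = 2.
  9 = 9*1 + 0, so a_2 = 9.
The remainder reaches 0 after 3 divisions, so the expansion has 3 partial quotients, read off in order.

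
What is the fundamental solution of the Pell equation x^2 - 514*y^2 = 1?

(x, y) = (4625, 204)

First expand sqrt(514) as a continued fraction. With x_i = (sqrt(514) + m_i)/d_i and (m_0, d_0) = (0, 1): a_0 = floor(sqrt(514)) = 22, since 22^2 = 484 <= 514 < 529 = 23^2.
Iterate m_{i+1} = d_i*a_i - m_i, d_{i+1} = (514 - m_{i+1}^2)/d_i, a_{i+1} = floor((a_0 + m_{i+1})/d_{i+1}):
  m_1 = 1*22 - 0 = 22, d_1 = (514 - 22^2)/1 = 30/1 = 30, a_1 = floor((22 + 22)/30) = 1.
  m_2 = 30*1 - 22 = 8, d_2 = (514 - 8^2)/30 = 450/30 = 15, a_2 = floor((22 + 8)/15) = 2.
  m_3 = 15*2 - 8 = 22, d_3 = (514 - 22^2)/15 = 30/15 = 2, a_3 = floor((22 + 22)/2) = 22.
  m_4 = 2*22 - 22 = 22, d_4 = (514 - 22^2)/2 = 30/2 = 15, a_4 = floor((22 + 22)/15) = 2.
  m_5 = 15*2 - 22 = 8, d_5 = (514 - 8^2)/15 = 450/15 = 30, a_5 = floor((22 + 8)/30) = 1.
  m_6 = 30*1 - 8 = 22, d_6 = (514 - 22^2)/30 = 30/30 = 1, a_6 = floor((22 + 22)/1) = 44.
  m_7 = 1*44 - 22 = 22, d_7 = (514 - 22^2)/1 = 30/1 = 30: (m_7, d_7) = (m_1, d_1) = (22, 30), so from here the quotients repeat a_1, ..., a_6; the period length is 6.
So sqrt(514) = [22; (1, 2, 22, 2, 1, 44)] with period length k = 6.
k is even, so the fundamental solution of x^2 - 514y^2 = 1 is (p_{k-1}, q_{k-1}) = (p_5, q_5); compute convergents through index 5.
Convergents (p_i = a_i*p_{i-1} + p_{i-2}, q_i = a_i*q_{i-1} + q_{i-2} with p_{-2}=0, p_{-1}=1, q_{-2}=1, q_{-1}=0):
  i=0: a_0=22, p_0 = 22*1 + 0 = 22, q_0 = 22*0 + 1 = 1.
  i=1: a_1=1, p_1 = 1*22 + 1 = 23, q_1 = 1*1 + 0 = 1.
  i=2: a_2=2, p_2 = 2*23 + 22 = 68, q_2 = 2*1 + 1 = 3.
  i=3: a_3=22, p_3 = 22*68 + 23 = 1519, q_3 = 22*3 + 1 = 67.
  i=4: a_4=2, p_4 = 2*1519 + 68 = 3106, q_4 = 2*67 + 3 = 137.
  i=5: a_5=1, p_5 = 1*3106 + 1519 = 4625, q_5 = 1*137 + 67 = 204.
Check: 4625^2 - 514*204^2 = 21390625 - 21390624 = 1, so (x, y) = (4625, 204) solves the equation, and by the theorem it is the least positive solution.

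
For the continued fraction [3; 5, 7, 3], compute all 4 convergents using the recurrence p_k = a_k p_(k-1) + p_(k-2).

3/1, 16/5, 115/36, 361/113

Using the convergent recurrence p_i = a_i*p_{i-1} + p_{i-2}, q_i = a_i*q_{i-1} + q_{i-2} with p_{-2}=0, p_{-1}=1, q_{-2}=1, q_{-1}=0:
  i=0: a_0=3, p_0 = 3*1 + 0 = 3, q_0 = 3*0 + 1 = 1.
  i=1: a_1=5, p_1 = 5*3 + 1 = 16, q_1 = 5*1 + 0 = 5.
  i=2: a_2=7, p_2 = 7*16 + 3 = 115, q_2 = 7*5 + 1 = 36.
  i=3: a_3=3, p_3 = 3*115 + 16 = 361, q_3 = 3*36 + 5 = 113.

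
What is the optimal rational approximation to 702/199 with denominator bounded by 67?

Expand x = 702/199 as a continued fraction with the Euclidean algorithm:
  702 = 3*199 + 105, so a_0 = 3.
  199 = 1*105 + 94, so a_1 = 1.
  105 = 1*94 + 11, so a_2 = 1.
  94 = 8*11 + 6, so a_3 = 8.
  11 = 1*6 + 5, so a_4 = 1.
  6 = 1*5 + 1, so a_5 = 1.
  5 = 5*1 + 0, so a_6 = 5.
so x = [3; 1, 1, 8, 1, 1, 5].
Convergents (p_i = a_i*p_{i-1} + p_{i-2}, q_i = a_i*q_{i-1} + q_{i-2} with p_{-2}=0, p_{-1}=1, q_{-2}=1, q_{-1}=0), until the denominator exceeds 67:
  i=0: a_0=3, p_0 = 3*1 + 0 = 3, q_0 = 3*0 + 1 = 1.
  i=1: a_1=1, p_1 = 1*3 + 1 = 4, q_1 = 1*1 + 0 = 1.
  i=2: a_2=1, p_2 = 1*4 + 3 = 7, q_2 = 1*1 + 1 = 2.
  i=3: a_3=8, p_3 = 8*7 + 4 = 60, q_3 = 8*2 + 1 = 17.
  i=4: a_4=1, p_4 = 1*60 + 7 = 67, q_4 = 1*17 + 2 = 19.
  i=5: a_5=1, p_5 = 1*67 + 60 = 127, q_5 = 1*19 + 17 = 36.
  i=6: a_6=5, p_6 = 5*127 + 67 = 702, q_6 = 5*36 + 19 = 199.
q_6 = 199 > 67, so the last convergent with denominator <= 67 is p_5/q_5 = 127/36.
The closest fraction with denominator <= 67 is either p_5/q_5 or the intermediate fraction (k*p_5 + p_4)/(k*q_5 + q_4) with the largest k >= 1 whose denominator stays <= 67; these approach x as k grows, and every other convergent or intermediate fraction in range is farther away.
Largest k: floor((67 - q_4)/q_5) = floor((67 - 19)/36) = 1.
That gives (1*127 + 67)/(1*36 + 19) = 194/55.
Compare the errors: |x - 127/36| = |702*36 - 127*199|/(199*36) = 1/7164, and |x - 194/55| = |702*55 - 194*199|/(199*55) = 4/10945.
Cross-multiplying, 1*10945 = 10945 < 28656 = 4*7164, so 1/7164 is smaller: the convergent 127/36 is closer to x than 194/55.

127/36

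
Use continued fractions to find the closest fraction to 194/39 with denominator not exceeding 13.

Expand x = 194/39 as a continued fraction with the Euclidean algorithm:
  194 = 4*39 + 38, so a_0 = 4.
  39 = 1*38 + 1, so a_1 = 1.
  38 = 38*1 + 0, so a_2 = 38.
so x = [4; 1, 38].
Convergents (p_i = a_i*p_{i-1} + p_{i-2}, q_i = a_i*q_{i-1} + q_{i-2} with p_{-2}=0, p_{-1}=1, q_{-2}=1, q_{-1}=0), until the denominator exceeds 13:
  i=0: a_0=4, p_0 = 4*1 + 0 = 4, q_0 = 4*0 + 1 = 1.
  i=1: a_1=1, p_1 = 1*4 + 1 = 5, q_1 = 1*1 + 0 = 1.
  i=2: a_2=38, p_2 = 38*5 + 4 = 194, q_2 = 38*1 + 1 = 39.
q_2 = 39 > 13, so the last convergent with denominator <= 13 is p_1/q_1 = 5/1.
The closest fraction with denominator <= 13 is either p_1/q_1 or the intermediate fraction (k*p_1 + p_0)/(k*q_1 + q_0) with the largest k >= 1 whose denominator stays <= 13; these approach x as k grows, and every other convergent or intermediate fraction in range is farther away.
Largest k: floor((13 - q_0)/q_1) = floor((13 - 1)/1) = 12.
That gives (12*5 + 4)/(12*1 + 1) = 64/13.
Compare the errors: |x - 5/1| = |194*1 - 5*39|/(39*1) = 1/39, and |x - 64/13| = |194*13 - 64*39|/(39*13) = 26/507.
Cross-multiplying, 1*507 = 507 < 1014 = 26*39, so 1/39 is smaller: the convergent 5/1 is closer to x than 64/13.

5/1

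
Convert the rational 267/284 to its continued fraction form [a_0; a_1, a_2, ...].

[0; 1, 15, 1, 2, 2, 2]

Run the Euclidean algorithm on 267 and 284; the successive quotients are the partial quotients a_0, a_1, ... (each step inverts the fractional part left over by the previous one):
  267 = 0*284 + 267, so a_0 = 0.
  284 = 1*267 + 17, so a_1 = 1.
  267 = 15*17 + 12, so a_2 = 15.
  17 = 1*12 + 5, so a_3 = 1.
  12 = 2*5 + 2, so a_4 = 2.
  5 = 2*2 + 1, so a_5 = 2.
  2 = 2*1 + 0, so a_6 = 2.
The remainder reaches 0 after 7 divisions, so the expansion has 7 partial quotients, read off in order.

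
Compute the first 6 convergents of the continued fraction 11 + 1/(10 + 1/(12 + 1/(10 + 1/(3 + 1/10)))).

11/1, 111/10, 1343/121, 13541/1220, 41966/3781, 433201/39030

Using the convergent recurrence p_i = a_i*p_{i-1} + p_{i-2}, q_i = a_i*q_{i-1} + q_{i-2} with p_{-2}=0, p_{-1}=1, q_{-2}=1, q_{-1}=0:
  i=0: a_0=11, p_0 = 11*1 + 0 = 11, q_0 = 11*0 + 1 = 1.
  i=1: a_1=10, p_1 = 10*11 + 1 = 111, q_1 = 10*1 + 0 = 10.
  i=2: a_2=12, p_2 = 12*111 + 11 = 1343, q_2 = 12*10 + 1 = 121.
  i=3: a_3=10, p_3 = 10*1343 + 111 = 13541, q_3 = 10*121 + 10 = 1220.
  i=4: a_4=3, p_4 = 3*13541 + 1343 = 41966, q_4 = 3*1220 + 121 = 3781.
  i=5: a_5=10, p_5 = 10*41966 + 13541 = 433201, q_5 = 10*3781 + 1220 = 39030.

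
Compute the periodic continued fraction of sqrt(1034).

Write x_i = (sqrt(1034) + m_i)/d_i with (m_0, d_0) = (0, 1). a_0 = floor(sqrt(1034)) = 32, since 32^2 = 1024 <= 1034 < 1089 = 33^2.
Iterate m_{i+1} = d_i*a_i - m_i, d_{i+1} = (1034 - m_{i+1}^2)/d_i, a_{i+1} = floor((a_0 + m_{i+1})/d_{i+1}):
  m_1 = 1*32 - 0 = 32, d_1 = (1034 - 32^2)/1 = 10/1 = 10, a_1 = floor((32 + 32)/10) = 6.
  m_2 = 10*6 - 32 = 28, d_2 = (1034 - 28^2)/10 = 250/10 = 25, a_2 = floor((32 + 28)/25) = 2.
  m_3 = 25*2 - 28 = 22, d_3 = (1034 - 22^2)/25 = 550/25 = 22, a_3 = floor((32 + 22)/22) = 2.
  m_4 = 22*2 - 22 = 22, d_4 = (1034 - 22^2)/22 = 550/22 = 25, a_4 = floor((32 + 22)/25) = 2.
  m_5 = 25*2 - 22 = 28, d_5 = (1034 - 28^2)/25 = 250/25 = 10, a_5 = floor((32 + 28)/10) = 6.
  m_6 = 10*6 - 28 = 32, d_6 = (1034 - 32^2)/10 = 10/10 = 1, a_6 = floor((32 + 32)/1) = 64.
  m_7 = 1*64 - 32 = 32, d_7 = (1034 - 32^2)/1 = 10/1 = 10: (m_7, d_7) = (m_1, d_1) = (32, 10), so from here the quotients repeat a_1, ..., a_6; the period length is 6.
Hence the expansion of sqrt(1034) is a_0 = 32 followed by the repeating block 6, 2, 2, 2, 6, 64 (period 6).

[32; (6, 2, 2, 2, 6, 64)]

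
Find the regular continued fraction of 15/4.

Run the Euclidean algorithm on 15 and 4; the successive quotients are the partial quotients a_0, a_1, ... (each step inverts the fractional part left over by the previous one):
  15 = 3*4 + 3, so a_0 = 3.
  4 = 1*3 + 1, so a_1 = 1.
  3 = 3*1 + 0, so a_2 = 3.
The remainder reaches 0 after 3 divisions, so the expansion has 3 partial quotients, read off in order.

[3; 1, 3]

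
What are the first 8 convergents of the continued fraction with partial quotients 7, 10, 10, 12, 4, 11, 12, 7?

7/1, 71/10, 717/101, 8675/1222, 35417/4989, 398262/56101, 4814561/678201, 34100189/4803508

Using the convergent recurrence p_i = a_i*p_{i-1} + p_{i-2}, q_i = a_i*q_{i-1} + q_{i-2} with p_{-2}=0, p_{-1}=1, q_{-2}=1, q_{-1}=0:
  i=0: a_0=7, p_0 = 7*1 + 0 = 7, q_0 = 7*0 + 1 = 1.
  i=1: a_1=10, p_1 = 10*7 + 1 = 71, q_1 = 10*1 + 0 = 10.
  i=2: a_2=10, p_2 = 10*71 + 7 = 717, q_2 = 10*10 + 1 = 101.
  i=3: a_3=12, p_3 = 12*717 + 71 = 8675, q_3 = 12*101 + 10 = 1222.
  i=4: a_4=4, p_4 = 4*8675 + 717 = 35417, q_4 = 4*1222 + 101 = 4989.
  i=5: a_5=11, p_5 = 11*35417 + 8675 = 398262, q_5 = 11*4989 + 1222 = 56101.
  i=6: a_6=12, p_6 = 12*398262 + 35417 = 4814561, q_6 = 12*56101 + 4989 = 678201.
  i=7: a_7=7, p_7 = 7*4814561 + 398262 = 34100189, q_7 = 7*678201 + 56101 = 4803508.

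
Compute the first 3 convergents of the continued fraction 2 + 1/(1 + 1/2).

2/1, 3/1, 8/3

Using the convergent recurrence p_i = a_i*p_{i-1} + p_{i-2}, q_i = a_i*q_{i-1} + q_{i-2} with p_{-2}=0, p_{-1}=1, q_{-2}=1, q_{-1}=0:
  i=0: a_0=2, p_0 = 2*1 + 0 = 2, q_0 = 2*0 + 1 = 1.
  i=1: a_1=1, p_1 = 1*2 + 1 = 3, q_1 = 1*1 + 0 = 1.
  i=2: a_2=2, p_2 = 2*3 + 2 = 8, q_2 = 2*1 + 1 = 3.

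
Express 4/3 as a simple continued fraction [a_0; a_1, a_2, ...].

Run the Euclidean algorithm on 4 and 3; the successive quotients are the partial quotients a_0, a_1, ... (each step inverts the fractional part left over by the previous one):
  4 = 1*3 + 1, so a_0 = 1.
  3 = 3*1 + 0, so a_1 = 3.
The remainder reaches 0 after 2 divisions, so the expansion has 2 partial quotients, read off in order.

[1; 3]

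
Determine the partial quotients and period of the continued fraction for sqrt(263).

[16; (4, 1, 1, 1, 1, 15, 1, 1, 1, 1, 4, 32)]

Write x_i = (sqrt(263) + m_i)/d_i with (m_0, d_0) = (0, 1). a_0 = floor(sqrt(263)) = 16, since 16^2 = 256 <= 263 < 289 = 17^2.
Iterate m_{i+1} = d_i*a_i - m_i, d_{i+1} = (263 - m_{i+1}^2)/d_i, a_{i+1} = floor((a_0 + m_{i+1})/d_{i+1}):
  m_1 = 1*16 - 0 = 16, d_1 = (263 - 16^2)/1 = 7/1 = 7, a_1 = floor((16 + 16)/7) = 4.
  m_2 = 7*4 - 16 = 12, d_2 = (263 - 12^2)/7 = 119/7 = 17, a_2 = floor((16 + 12)/17) = 1.
  m_3 = 17*1 - 12 = 5, d_3 = (263 - 5^2)/17 = 238/17 = 14, a_3 = floor((16 + 5)/14) = 1.
  m_4 = 14*1 - 5 = 9, d_4 = (263 - 9^2)/14 = 182/14 = 13, a_4 = floor((16 + 9)/13) = 1.
  m_5 = 13*1 - 9 = 4, d_5 = (263 - 4^2)/13 = 247/13 = 19, a_5 = floor((16 + 4)/19) = 1.
  m_6 = 19*1 - 4 = 15, d_6 = (263 - 15^2)/19 = 38/19 = 2, a_6 = floor((16 + 15)/2) = 15.
  m_7 = 2*15 - 15 = 15, d_7 = (263 - 15^2)/2 = 38/2 = 19, a_7 = floor((16 + 15)/19) = 1.
  m_8 = 19*1 - 15 = 4, d_8 = (263 - 4^2)/19 = 247/19 = 13, a_8 = floor((16 + 4)/13) = 1.
  m_9 = 13*1 - 4 = 9, d_9 = (263 - 9^2)/13 = 182/13 = 14, a_9 = floor((16 + 9)/14) = 1.
  m_10 = 14*1 - 9 = 5, d_10 = (263 - 5^2)/14 = 238/14 = 17, a_10 = floor((16 + 5)/17) = 1.
  m_11 = 17*1 - 5 = 12, d_11 = (263 - 12^2)/17 = 119/17 = 7, a_11 = floor((16 + 12)/7) = 4.
  m_12 = 7*4 - 12 = 16, d_12 = (263 - 16^2)/7 = 7/7 = 1, a_12 = floor((16 + 16)/1) = 32.
  m_13 = 1*32 - 16 = 16, d_13 = (263 - 16^2)/1 = 7/1 = 7: (m_13, d_13) = (m_1, d_1) = (16, 7), so from here the quotients repeat a_1, ..., a_12; the period length is 12.
Hence the expansion of sqrt(263) is a_0 = 16 followed by the repeating block 4, 1, 1, 1, 1, 15, 1, 1, 1, 1, 4, 32 (period 12).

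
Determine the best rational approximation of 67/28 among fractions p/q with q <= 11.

12/5

Expand x = 67/28 as a continued fraction with the Euclidean algorithm:
  67 = 2*28 + 11, so a_0 = 2.
  28 = 2*11 + 6, so a_1 = 2.
  11 = 1*6 + 5, so a_2 = 1.
  6 = 1*5 + 1, so a_3 = 1.
  5 = 5*1 + 0, so a_4 = 5.
so x = [2; 2, 1, 1, 5].
Convergents (p_i = a_i*p_{i-1} + p_{i-2}, q_i = a_i*q_{i-1} + q_{i-2} with p_{-2}=0, p_{-1}=1, q_{-2}=1, q_{-1}=0), until the denominator exceeds 11:
  i=0: a_0=2, p_0 = 2*1 + 0 = 2, q_0 = 2*0 + 1 = 1.
  i=1: a_1=2, p_1 = 2*2 + 1 = 5, q_1 = 2*1 + 0 = 2.
  i=2: a_2=1, p_2 = 1*5 + 2 = 7, q_2 = 1*2 + 1 = 3.
  i=3: a_3=1, p_3 = 1*7 + 5 = 12, q_3 = 1*3 + 2 = 5.
  i=4: a_4=5, p_4 = 5*12 + 7 = 67, q_4 = 5*5 + 3 = 28.
q_4 = 28 > 11, so the last convergent with denominator <= 11 is p_3/q_3 = 12/5.
The closest fraction with denominator <= 11 is either p_3/q_3 or the intermediate fraction (k*p_3 + p_2)/(k*q_3 + q_2) with the largest k >= 1 whose denominator stays <= 11; these approach x as k grows, and every other convergent or intermediate fraction in range is farther away.
Largest k: floor((11 - q_2)/q_3) = floor((11 - 3)/5) = 1.
That gives (1*12 + 7)/(1*5 + 3) = 19/8.
Compare the errors: |x - 12/5| = |67*5 - 12*28|/(28*5) = 1/140, and |x - 19/8| = |67*8 - 19*28|/(28*8) = 4/224.
Cross-multiplying, 1*224 = 224 < 560 = 4*140, so 1/140 is smaller: the convergent 12/5 is closer to x than 19/8.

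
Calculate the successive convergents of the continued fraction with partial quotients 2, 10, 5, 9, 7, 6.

2/1, 21/10, 107/51, 984/469, 6995/3334, 42954/20473

Using the convergent recurrence p_i = a_i*p_{i-1} + p_{i-2}, q_i = a_i*q_{i-1} + q_{i-2} with p_{-2}=0, p_{-1}=1, q_{-2}=1, q_{-1}=0:
  i=0: a_0=2, p_0 = 2*1 + 0 = 2, q_0 = 2*0 + 1 = 1.
  i=1: a_1=10, p_1 = 10*2 + 1 = 21, q_1 = 10*1 + 0 = 10.
  i=2: a_2=5, p_2 = 5*21 + 2 = 107, q_2 = 5*10 + 1 = 51.
  i=3: a_3=9, p_3 = 9*107 + 21 = 984, q_3 = 9*51 + 10 = 469.
  i=4: a_4=7, p_4 = 7*984 + 107 = 6995, q_4 = 7*469 + 51 = 3334.
  i=5: a_5=6, p_5 = 6*6995 + 984 = 42954, q_5 = 6*3334 + 469 = 20473.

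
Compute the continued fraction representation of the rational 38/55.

[0; 1, 2, 4, 4]

Run the Euclidean algorithm on 38 and 55; the successive quotients are the partial quotients a_0, a_1, ... (each step inverts the fractional part left over by the previous one):
  38 = 0*55 + 38, so a_0 = 0.
  55 = 1*38 + 17, so a_1 = 1.
  38 = 2*17 + 4, so a_2 = 2.
  17 = 4*4 + 1, so a_3 = 4.
  4 = 4*1 + 0, so a_4 = 4.
The remainder reaches 0 after 5 divisions, so the expansion has 5 partial quotients, read off in order.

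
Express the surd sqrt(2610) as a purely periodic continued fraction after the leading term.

Write x_i = (sqrt(2610) + m_i)/d_i with (m_0, d_0) = (0, 1). a_0 = floor(sqrt(2610)) = 51, since 51^2 = 2601 <= 2610 < 2704 = 52^2.
Iterate m_{i+1} = d_i*a_i - m_i, d_{i+1} = (2610 - m_{i+1}^2)/d_i, a_{i+1} = floor((a_0 + m_{i+1})/d_{i+1}):
  m_1 = 1*51 - 0 = 51, d_1 = (2610 - 51^2)/1 = 9/1 = 9, a_1 = floor((51 + 51)/9) = 11.
  m_2 = 9*11 - 51 = 48, d_2 = (2610 - 48^2)/9 = 306/9 = 34, a_2 = floor((51 + 48)/34) = 2.
  m_3 = 34*2 - 48 = 20, d_3 = (2610 - 20^2)/34 = 2210/34 = 65, a_3 = floor((51 + 20)/65) = 1.
  m_4 = 65*1 - 20 = 45, d_4 = (2610 - 45^2)/65 = 585/65 = 9, a_4 = floor((51 + 45)/9) = 10.
  m_5 = 9*10 - 45 = 45, d_5 = (2610 - 45^2)/9 = 585/9 = 65, a_5 = floor((51 + 45)/65) = 1.
  m_6 = 65*1 - 45 = 20, d_6 = (2610 - 20^2)/65 = 2210/65 = 34, a_6 = floor((51 + 20)/34) = 2.
  m_7 = 34*2 - 20 = 48, d_7 = (2610 - 48^2)/34 = 306/34 = 9, a_7 = floor((51 + 48)/9) = 11.
  m_8 = 9*11 - 48 = 51, d_8 = (2610 - 51^2)/9 = 9/9 = 1, a_8 = floor((51 + 51)/1) = 102.
  m_9 = 1*102 - 51 = 51, d_9 = (2610 - 51^2)/1 = 9/1 = 9: (m_9, d_9) = (m_1, d_1) = (51, 9), so from here the quotients repeat a_1, ..., a_8; the period length is 8.
Hence the expansion of sqrt(2610) is a_0 = 51 followed by the repeating block 11, 2, 1, 10, 1, 2, 11, 102 (period 8).

[51; (11, 2, 1, 10, 1, 2, 11, 102)]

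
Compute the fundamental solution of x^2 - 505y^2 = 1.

(x, y) = (809, 36)

First expand sqrt(505) as a continued fraction. With x_i = (sqrt(505) + m_i)/d_i and (m_0, d_0) = (0, 1): a_0 = floor(sqrt(505)) = 22, since 22^2 = 484 <= 505 < 529 = 23^2.
Iterate m_{i+1} = d_i*a_i - m_i, d_{i+1} = (505 - m_{i+1}^2)/d_i, a_{i+1} = floor((a_0 + m_{i+1})/d_{i+1}):
  m_1 = 1*22 - 0 = 22, d_1 = (505 - 22^2)/1 = 21/1 = 21, a_1 = floor((22 + 22)/21) = 2.
  m_2 = 21*2 - 22 = 20, d_2 = (505 - 20^2)/21 = 105/21 = 5, a_2 = floor((22 + 20)/5) = 8.
  m_3 = 5*8 - 20 = 20, d_3 = (505 - 20^2)/5 = 105/5 = 21, a_3 = floor((22 + 20)/21) = 2.
  m_4 = 21*2 - 20 = 22, d_4 = (505 - 22^2)/21 = 21/21 = 1, a_4 = floor((22 + 22)/1) = 44.
  m_5 = 1*44 - 22 = 22, d_5 = (505 - 22^2)/1 = 21/1 = 21: (m_5, d_5) = (m_1, d_1) = (22, 21), so from here the quotients repeat a_1, ..., a_4; the period length is 4.
So sqrt(505) = [22; (2, 8, 2, 44)] with period length k = 4.
k is even, so the fundamental solution of x^2 - 505y^2 = 1 is (p_{k-1}, q_{k-1}) = (p_3, q_3); compute convergents through index 3.
Convergents (p_i = a_i*p_{i-1} + p_{i-2}, q_i = a_i*q_{i-1} + q_{i-2} with p_{-2}=0, p_{-1}=1, q_{-2}=1, q_{-1}=0):
  i=0: a_0=22, p_0 = 22*1 + 0 = 22, q_0 = 22*0 + 1 = 1.
  i=1: a_1=2, p_1 = 2*22 + 1 = 45, q_1 = 2*1 + 0 = 2.
  i=2: a_2=8, p_2 = 8*45 + 22 = 382, q_2 = 8*2 + 1 = 17.
  i=3: a_3=2, p_3 = 2*382 + 45 = 809, q_3 = 2*17 + 2 = 36.
Check: 809^2 - 505*36^2 = 654481 - 654480 = 1, so (x, y) = (809, 36) solves the equation, and by the theorem it is the least positive solution.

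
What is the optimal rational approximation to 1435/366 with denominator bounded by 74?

247/63

Expand x = 1435/366 as a continued fraction with the Euclidean algorithm:
  1435 = 3*366 + 337, so a_0 = 3.
  366 = 1*337 + 29, so a_1 = 1.
  337 = 11*29 + 18, so a_2 = 11.
  29 = 1*18 + 11, so a_3 = 1.
  18 = 1*11 + 7, so a_4 = 1.
  11 = 1*7 + 4, so a_5 = 1.
  7 = 1*4 + 3, so a_6 = 1.
  4 = 1*3 + 1, so a_7 = 1.
  3 = 3*1 + 0, so a_8 = 3.
so x = [3; 1, 11, 1, 1, 1, 1, 1, 3].
Convergents (p_i = a_i*p_{i-1} + p_{i-2}, q_i = a_i*q_{i-1} + q_{i-2} with p_{-2}=0, p_{-1}=1, q_{-2}=1, q_{-1}=0), until the denominator exceeds 74:
  i=0: a_0=3, p_0 = 3*1 + 0 = 3, q_0 = 3*0 + 1 = 1.
  i=1: a_1=1, p_1 = 1*3 + 1 = 4, q_1 = 1*1 + 0 = 1.
  i=2: a_2=11, p_2 = 11*4 + 3 = 47, q_2 = 11*1 + 1 = 12.
  i=3: a_3=1, p_3 = 1*47 + 4 = 51, q_3 = 1*12 + 1 = 13.
  i=4: a_4=1, p_4 = 1*51 + 47 = 98, q_4 = 1*13 + 12 = 25.
  i=5: a_5=1, p_5 = 1*98 + 51 = 149, q_5 = 1*25 + 13 = 38.
  i=6: a_6=1, p_6 = 1*149 + 98 = 247, q_6 = 1*38 + 25 = 63.
  i=7: a_7=1, p_7 = 1*247 + 149 = 396, q_7 = 1*63 + 38 = 101.
q_7 = 101 > 74, so the last convergent with denominator <= 74 is p_6/q_6 = 247/63.
The closest fraction with denominator <= 74 is either p_6/q_6 or the intermediate fraction (k*p_6 + p_5)/(k*q_6 + q_5) with the largest k >= 1 whose denominator stays <= 74; these approach x as k grows, and every other convergent or intermediate fraction in range is farther away.
Largest k: floor((74 - q_5)/q_6) = floor((74 - 38)/63) = 0.
Since k = 0, no intermediate fraction beyond p_6/q_6 has denominator <= 74, so the convergent 247/63 is the closest (its error is |1435*63 - 247*366|/(366*63) = 3/23058).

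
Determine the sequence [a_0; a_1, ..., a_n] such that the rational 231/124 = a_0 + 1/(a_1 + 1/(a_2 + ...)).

Run the Euclidean algorithm on 231 and 124; the successive quotients are the partial quotients a_0, a_1, ... (each step inverts the fractional part left over by the previous one):
  231 = 1*124 + 107, so a_0 = 1.
  124 = 1*107 + 17, so a_1 = 1.
  107 = 6*17 + 5, so a_2 = 6.
  17 = 3*5 + 2, so a_3 = 3.
  5 = 2*2 + 1, so a_4 = 2.
  2 = 2*1 + 0, so a_5 = 2.
The remainder reaches 0 after 6 divisions, so the expansion has 6 partial quotients, read off in order.

[1; 1, 6, 3, 2, 2]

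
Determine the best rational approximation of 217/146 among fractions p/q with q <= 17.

Expand x = 217/146 as a continued fraction with the Euclidean algorithm:
  217 = 1*146 + 71, so a_0 = 1.
  146 = 2*71 + 4, so a_1 = 2.
  71 = 17*4 + 3, so a_2 = 17.
  4 = 1*3 + 1, so a_3 = 1.
  3 = 3*1 + 0, so a_4 = 3.
so x = [1; 2, 17, 1, 3].
Convergents (p_i = a_i*p_{i-1} + p_{i-2}, q_i = a_i*q_{i-1} + q_{i-2} with p_{-2}=0, p_{-1}=1, q_{-2}=1, q_{-1}=0), until the denominator exceeds 17:
  i=0: a_0=1, p_0 = 1*1 + 0 = 1, q_0 = 1*0 + 1 = 1.
  i=1: a_1=2, p_1 = 2*1 + 1 = 3, q_1 = 2*1 + 0 = 2.
  i=2: a_2=17, p_2 = 17*3 + 1 = 52, q_2 = 17*2 + 1 = 35.
q_2 = 35 > 17, so the last convergent with denominator <= 17 is p_1/q_1 = 3/2.
The closest fraction with denominator <= 17 is either p_1/q_1 or the intermediate fraction (k*p_1 + p_0)/(k*q_1 + q_0) with the largest k >= 1 whose denominator stays <= 17; these approach x as k grows, and every other convergent or intermediate fraction in range is farther away.
Largest k: floor((17 - q_0)/q_1) = floor((17 - 1)/2) = 8.
That gives (8*3 + 1)/(8*2 + 1) = 25/17.
Compare the errors: |x - 3/2| = |217*2 - 3*146|/(146*2) = 4/292, and |x - 25/17| = |217*17 - 25*146|/(146*17) = 39/2482.
Cross-multiplying, 4*2482 = 9928 < 11388 = 39*292, so 4/292 is smaller: the convergent 3/2 is closer to x than 25/17.

3/2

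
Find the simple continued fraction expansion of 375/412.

Run the Euclidean algorithm on 375 and 412; the successive quotients are the partial quotients a_0, a_1, ... (each step inverts the fractional part left over by the previous one):
  375 = 0*412 + 375, so a_0 = 0.
  412 = 1*375 + 37, so a_1 = 1.
  375 = 10*37 + 5, so a_2 = 10.
  37 = 7*5 + 2, so a_3 = 7.
  5 = 2*2 + 1, so a_4 = 2.
  2 = 2*1 + 0, so a_5 = 2.
The remainder reaches 0 after 6 divisions, so the expansion has 6 partial quotients, read off in order.

[0; 1, 10, 7, 2, 2]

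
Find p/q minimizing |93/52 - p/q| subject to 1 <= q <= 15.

Expand x = 93/52 as a continued fraction with the Euclidean algorithm:
  93 = 1*52 + 41, so a_0 = 1.
  52 = 1*41 + 11, so a_1 = 1.
  41 = 3*11 + 8, so a_2 = 3.
  11 = 1*8 + 3, so a_3 = 1.
  8 = 2*3 + 2, so a_4 = 2.
  3 = 1*2 + 1, so a_5 = 1.
  2 = 2*1 + 0, so a_6 = 2.
so x = [1; 1, 3, 1, 2, 1, 2].
Convergents (p_i = a_i*p_{i-1} + p_{i-2}, q_i = a_i*q_{i-1} + q_{i-2} with p_{-2}=0, p_{-1}=1, q_{-2}=1, q_{-1}=0), until the denominator exceeds 15:
  i=0: a_0=1, p_0 = 1*1 + 0 = 1, q_0 = 1*0 + 1 = 1.
  i=1: a_1=1, p_1 = 1*1 + 1 = 2, q_1 = 1*1 + 0 = 1.
  i=2: a_2=3, p_2 = 3*2 + 1 = 7, q_2 = 3*1 + 1 = 4.
  i=3: a_3=1, p_3 = 1*7 + 2 = 9, q_3 = 1*4 + 1 = 5.
  i=4: a_4=2, p_4 = 2*9 + 7 = 25, q_4 = 2*5 + 4 = 14.
  i=5: a_5=1, p_5 = 1*25 + 9 = 34, q_5 = 1*14 + 5 = 19.
q_5 = 19 > 15, so the last convergent with denominator <= 15 is p_4/q_4 = 25/14.
The closest fraction with denominator <= 15 is either p_4/q_4 or the intermediate fraction (k*p_4 + p_3)/(k*q_4 + q_3) with the largest k >= 1 whose denominator stays <= 15; these approach x as k grows, and every other convergent or intermediate fraction in range is farther away.
Largest k: floor((15 - q_3)/q_4) = floor((15 - 5)/14) = 0.
Since k = 0, no intermediate fraction beyond p_4/q_4 has denominator <= 15, so the convergent 25/14 is the closest (its error is |93*14 - 25*52|/(52*14) = 2/728).

25/14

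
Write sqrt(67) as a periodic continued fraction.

[8; (5, 2, 1, 1, 7, 1, 1, 2, 5, 16)]

Write x_i = (sqrt(67) + m_i)/d_i with (m_0, d_0) = (0, 1). a_0 = floor(sqrt(67)) = 8, since 8^2 = 64 <= 67 < 81 = 9^2.
Iterate m_{i+1} = d_i*a_i - m_i, d_{i+1} = (67 - m_{i+1}^2)/d_i, a_{i+1} = floor((a_0 + m_{i+1})/d_{i+1}):
  m_1 = 1*8 - 0 = 8, d_1 = (67 - 8^2)/1 = 3/1 = 3, a_1 = floor((8 + 8)/3) = 5.
  m_2 = 3*5 - 8 = 7, d_2 = (67 - 7^2)/3 = 18/3 = 6, a_2 = floor((8 + 7)/6) = 2.
  m_3 = 6*2 - 7 = 5, d_3 = (67 - 5^2)/6 = 42/6 = 7, a_3 = floor((8 + 5)/7) = 1.
  m_4 = 7*1 - 5 = 2, d_4 = (67 - 2^2)/7 = 63/7 = 9, a_4 = floor((8 + 2)/9) = 1.
  m_5 = 9*1 - 2 = 7, d_5 = (67 - 7^2)/9 = 18/9 = 2, a_5 = floor((8 + 7)/2) = 7.
  m_6 = 2*7 - 7 = 7, d_6 = (67 - 7^2)/2 = 18/2 = 9, a_6 = floor((8 + 7)/9) = 1.
  m_7 = 9*1 - 7 = 2, d_7 = (67 - 2^2)/9 = 63/9 = 7, a_7 = floor((8 + 2)/7) = 1.
  m_8 = 7*1 - 2 = 5, d_8 = (67 - 5^2)/7 = 42/7 = 6, a_8 = floor((8 + 5)/6) = 2.
  m_9 = 6*2 - 5 = 7, d_9 = (67 - 7^2)/6 = 18/6 = 3, a_9 = floor((8 + 7)/3) = 5.
  m_10 = 3*5 - 7 = 8, d_10 = (67 - 8^2)/3 = 3/3 = 1, a_10 = floor((8 + 8)/1) = 16.
  m_11 = 1*16 - 8 = 8, d_11 = (67 - 8^2)/1 = 3/1 = 3: (m_11, d_11) = (m_1, d_1) = (8, 3), so from here the quotients repeat a_1, ..., a_10; the period length is 10.
Hence the expansion of sqrt(67) is a_0 = 8 followed by the repeating block 5, 2, 1, 1, 7, 1, 1, 2, 5, 16 (period 10).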